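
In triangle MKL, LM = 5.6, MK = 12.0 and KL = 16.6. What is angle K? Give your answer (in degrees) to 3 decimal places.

By the law of cosines, cos K = (MK² + KL² − LM²) / (2·MK·KL) ≈ 0.97440, so ∠K ≈ 12.99°.

∠K ≈ 12.993°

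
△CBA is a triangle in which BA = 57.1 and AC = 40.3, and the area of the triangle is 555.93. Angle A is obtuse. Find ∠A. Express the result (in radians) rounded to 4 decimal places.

2.6373

From area = ½·BA·AC·sin A, we get sin A = 2·area/(BA·AC) ≈ 0.48318.
Taking the obtuse solution, ∠A ≈ 2.637 rad.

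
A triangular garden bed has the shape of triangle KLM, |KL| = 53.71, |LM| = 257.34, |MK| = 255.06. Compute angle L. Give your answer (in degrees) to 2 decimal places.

By the law of cosines, cos L = (|KL|² + |LM|² − |MK|²) / (2·|KL|·|LM|) ≈ 0.14662, so ∠L ≈ 81.57°.

∠L ≈ 81.57°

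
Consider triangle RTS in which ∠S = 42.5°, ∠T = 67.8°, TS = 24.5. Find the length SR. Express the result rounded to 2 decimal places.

24.19

The third angle is ∠R = 180° − ∠T − ∠S = 69.70°.
Law of sines: SR = TS·sin T/sin R ≈ 24.186.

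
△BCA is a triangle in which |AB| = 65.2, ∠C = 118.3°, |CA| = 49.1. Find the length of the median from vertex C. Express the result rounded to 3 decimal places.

Law of sines: sin B = |CA|·sin C/|AB| ≈ 0.66306.
Since |AB| ≥ |CA|, only the acute value applies: ∠B ≈ 41.53°.
Then ∠A = 180° − ∠C − ∠B ≈ 20.17°.
Law of sines gives |BC| = |AB|·sin A/sin C ≈ 25.529.
Median from C: ½√(2·|BC|² + 2·|CA|² − |AB|²) ≈ 21.645.

m_C ≈ 21.645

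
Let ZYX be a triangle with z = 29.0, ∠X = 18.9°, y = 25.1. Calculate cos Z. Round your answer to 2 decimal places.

By the law of cosines, x² = z² + y² − 2·z·y·cos X = 93.699, so x ≈ 9.6798.
Law of cosines again: cos Z = (y² + x² − z²)/(2·y·x) ≈ -0.24138, so ∠Z ≈ 103.97°.

cos Z ≈ -0.24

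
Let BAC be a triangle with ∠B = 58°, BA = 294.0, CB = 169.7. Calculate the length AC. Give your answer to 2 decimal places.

By the law of cosines, AC² = CB² + BA² − 2·CB·BA·cos B = 62357, so AC ≈ 249.71.

249.71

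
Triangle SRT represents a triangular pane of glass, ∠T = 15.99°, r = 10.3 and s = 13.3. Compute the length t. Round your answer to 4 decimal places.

By the law of cosines, t² = s² + r² − 2·s·r·cos T = 19.6, so t ≈ 4.4272.

4.4272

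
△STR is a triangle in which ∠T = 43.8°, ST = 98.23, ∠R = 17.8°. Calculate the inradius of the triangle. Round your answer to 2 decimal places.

31.85

The third angle is ∠S = 180° − ∠T − ∠R = 118.40°.
Law of sines: TR = ST·sin S/sin R ≈ 282.66.
Law of sines: RS = ST·sin T/sin R ≈ 222.41.
Area = ½·ST·TR·sin T ≈ 9608.9.
Semiperimeter s = (282.66+222.41+98.23)/2 = 301.65.
Inradius = area/s = 9608.9/301.65 ≈ 31.855.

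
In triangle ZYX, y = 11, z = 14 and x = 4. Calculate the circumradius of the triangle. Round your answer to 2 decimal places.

By the law of cosines, cos Z = (y² + x² − z²) / (2·y·x) ≈ -0.67045, so ∠Z ≈ 132.10°.
Circumradius = z/(2 sin Z) ≈ 9.4346.

9.43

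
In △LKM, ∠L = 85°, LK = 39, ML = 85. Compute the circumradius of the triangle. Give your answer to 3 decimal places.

By the law of cosines, KM² = ML² + LK² − 2·ML·LK·cos L = 8168.2, so KM ≈ 90.378.
Area = ½·ML·LK·sin L ≈ 1651.2.
Circumradius = KM/(2 sin L) ≈ 45.362.

R ≈ 45.362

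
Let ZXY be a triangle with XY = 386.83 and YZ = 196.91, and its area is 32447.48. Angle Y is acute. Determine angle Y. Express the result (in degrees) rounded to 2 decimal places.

∠Y ≈ 58.43°

From area = ½·XY·YZ·sin Y, we get sin Y = 2·area/(XY·YZ) ≈ 0.85197.
Taking the acute solution, ∠Y ≈ 58.43°.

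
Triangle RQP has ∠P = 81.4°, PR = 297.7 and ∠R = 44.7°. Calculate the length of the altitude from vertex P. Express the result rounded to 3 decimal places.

The third angle is ∠Q = 180° − ∠P − ∠R = 53.90°.
Law of sines: QP = PR·sin R/sin Q ≈ 259.16.
Law of sines: RQ = PR·sin P/sin Q ≈ 364.3.
Area = ½·PR·QP·sin P ≈ 38143.
The altitude from P has length 2·area/RQ ≈ 209.4.

209.401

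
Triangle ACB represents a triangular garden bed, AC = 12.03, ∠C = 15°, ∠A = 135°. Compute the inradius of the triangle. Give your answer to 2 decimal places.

The third angle is ∠B = 180° − ∠A − ∠C = 30.00°.
Law of sines: CB = AC·sin A/sin B ≈ 17.013.
Law of sines: BA = AC·sin C/sin B ≈ 6.2272.
Area = ½·AC·CB·sin C ≈ 26.486.
Semiperimeter s = (17.013+6.2272+12.03)/2 = 17.635.
Inradius = area/s = 26.486/17.635 ≈ 1.5019.

1.50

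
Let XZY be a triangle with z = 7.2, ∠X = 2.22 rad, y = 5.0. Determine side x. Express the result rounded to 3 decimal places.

10.971

By the law of cosines, x² = z² + y² − 2·z·y·cos X = 120.37, so x ≈ 10.971.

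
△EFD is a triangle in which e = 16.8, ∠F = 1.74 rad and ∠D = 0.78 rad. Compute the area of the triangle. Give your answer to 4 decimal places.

area ≈ 167.9964

The third angle is ∠E = π − ∠F − ∠D = 0.622 rad.
Law of sines: f = e·sin F/sin E ≈ 28.438.
Law of sines: d = e·sin D/sin E ≈ 20.289.
Area = ½·e·f·sin D ≈ 168.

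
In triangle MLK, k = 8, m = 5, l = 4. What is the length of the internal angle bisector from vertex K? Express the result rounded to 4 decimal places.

By the law of cosines, cos K = (m² + l² − k²) / (2·m·l) ≈ -0.57500, so ∠K ≈ 125.10°.
The bisector from K has length 2·m·l·cos(∠K/2)/(m+l) ≈ 2.0488.

t_K ≈ 2.0488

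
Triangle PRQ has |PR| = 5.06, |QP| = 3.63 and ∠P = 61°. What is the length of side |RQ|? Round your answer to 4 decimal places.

4.5794

By the law of cosines, |RQ|² = |QP|² + |PR|² − 2·|QP|·|PR|·cos P = 20.971, so |RQ| ≈ 4.5794.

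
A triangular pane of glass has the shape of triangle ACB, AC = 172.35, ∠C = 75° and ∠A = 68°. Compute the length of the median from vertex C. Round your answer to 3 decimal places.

m_C ≈ 175.997

The third angle is ∠B = 180° − ∠A − ∠C = 37.00°.
Law of sines: CB = AC·sin A/sin B ≈ 265.53.
Law of sines: BA = AC·sin C/sin B ≈ 276.63.
Median from C: ½√(2·AC² + 2·CB² − BA²) ≈ 176.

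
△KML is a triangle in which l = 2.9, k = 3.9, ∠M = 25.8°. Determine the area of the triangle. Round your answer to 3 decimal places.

area ≈ 2.461

Area = ½·l·k·sin M ≈ 2.4612.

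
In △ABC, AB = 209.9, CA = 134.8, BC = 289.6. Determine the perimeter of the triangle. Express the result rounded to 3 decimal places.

Perimeter = 289.6 + 134.8 + 209.9 = 634.3.

perimeter ≈ 634.300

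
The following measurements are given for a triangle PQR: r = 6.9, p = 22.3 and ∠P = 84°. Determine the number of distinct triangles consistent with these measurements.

1

r·sin P = 6.9·sin(84°) ≈ 6.862.
Since p ≥ r, exactly one triangle exists.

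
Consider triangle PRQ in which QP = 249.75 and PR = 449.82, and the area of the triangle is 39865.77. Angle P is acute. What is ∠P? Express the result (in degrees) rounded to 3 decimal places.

From area = ½·QP·PR·sin P, we get sin P = 2·area/(QP·PR) ≈ 0.70972.
Taking the acute solution, ∠P ≈ 45.21°.

∠P ≈ 45.212°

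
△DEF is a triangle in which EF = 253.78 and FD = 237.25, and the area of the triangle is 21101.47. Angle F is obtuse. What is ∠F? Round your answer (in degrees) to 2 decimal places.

From area = ½·EF·FD·sin F, we get sin F = 2·area/(EF·FD) ≈ 0.70094.
Taking the obtuse solution, ∠F ≈ 135.50°.

∠F ≈ 135.50°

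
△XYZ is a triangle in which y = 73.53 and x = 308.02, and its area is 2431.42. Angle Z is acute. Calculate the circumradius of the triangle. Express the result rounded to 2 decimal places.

R ≈ 551.29

From area = ½·x·y·sin Z, we get sin Z = 2·area/(x·y) ≈ 0.21471.
Taking the acute solution, ∠Z ≈ 12.40°.
Law of cosines then gives z ≈ 236.73.
Circumradius = z/(2 sin Z) ≈ 551.29.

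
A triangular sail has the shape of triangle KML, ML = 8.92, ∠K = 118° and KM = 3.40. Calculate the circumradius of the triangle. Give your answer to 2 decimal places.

Law of sines: sin L = KM·sin K/ML ≈ 0.33655.
Since ML ≥ KM, only the acute value applies: ∠L ≈ 19.67°.
Then ∠M = 180° − ∠K − ∠L ≈ 42.33°.
Law of sines gives LK = ML·sin M/sin K ≈ 6.8035.
Circumradius = ML/(2 sin K) ≈ 5.0513.

5.05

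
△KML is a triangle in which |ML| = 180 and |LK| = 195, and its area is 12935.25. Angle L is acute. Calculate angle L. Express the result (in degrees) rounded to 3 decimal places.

47.481

From area = ½·|ML|·|LK|·sin L, we get sin L = 2·area/(|ML|·|LK|) ≈ 0.73705.
Taking the acute solution, ∠L ≈ 47.48°.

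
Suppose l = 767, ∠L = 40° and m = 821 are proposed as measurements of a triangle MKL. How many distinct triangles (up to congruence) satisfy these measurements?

2

m·sin L = 821·sin(40°) ≈ 527.7.
Since m sin L < l < m (527.7 < 767 < 821), two triangles exist.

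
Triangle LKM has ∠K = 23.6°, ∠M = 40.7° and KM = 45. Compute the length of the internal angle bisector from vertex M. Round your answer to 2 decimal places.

t_M ≈ 25.96

The third angle is ∠L = 180° − ∠K − ∠M = 115.70°.
Law of sines: ML = KM·sin K/sin L ≈ 19.994.
Law of sines: LK = KM·sin M/sin L ≈ 32.566.
The bisector from M has length 2·KM·ML·cos(∠M/2)/(KM+ML) ≈ 25.958.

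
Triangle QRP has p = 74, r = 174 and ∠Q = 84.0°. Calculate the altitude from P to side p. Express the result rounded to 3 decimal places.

By the law of cosines, q² = r² + p² − 2·r·p·cos Q = 33060, so q ≈ 181.82.
Area = ½·r·p·sin Q ≈ 6402.7.
The altitude from P has length 2·area/p ≈ 173.05.

173.047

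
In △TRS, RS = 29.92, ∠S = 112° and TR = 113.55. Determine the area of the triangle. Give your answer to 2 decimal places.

Law of sines: sin T = RS·sin S/TR ≈ 0.24431.
Since TR ≥ RS, only the acute value applies: ∠T ≈ 14.14°.
Then ∠R = 180° − ∠S − ∠T ≈ 53.86°.
Law of sines gives ST = TR·sin R/sin S ≈ 98.901.
Area = ½·TR·RS·sin R ≈ 1371.8.

1371.82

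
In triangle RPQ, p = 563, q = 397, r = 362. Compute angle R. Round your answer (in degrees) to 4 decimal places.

∠R ≈ 39.7811°

By the law of cosines, cos R = (p² + q² − r²) / (2·p·q) ≈ 0.76849, so ∠R ≈ 39.78°.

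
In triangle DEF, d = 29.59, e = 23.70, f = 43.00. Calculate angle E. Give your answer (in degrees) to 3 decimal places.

By the law of cosines, cos E = (f² + d² − e²) / (2·f·d) ≈ 0.84994, so ∠E ≈ 31.79°.

∠E ≈ 31.795°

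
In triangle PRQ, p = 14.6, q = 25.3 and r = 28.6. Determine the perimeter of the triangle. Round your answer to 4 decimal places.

Perimeter = 14.6 + 28.6 + 25.3 = 68.5.

68.5000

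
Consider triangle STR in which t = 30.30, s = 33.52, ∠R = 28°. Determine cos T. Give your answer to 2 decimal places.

cos T ≈ 0.43

By the law of cosines, r² = s² + t² − 2·s·t·cos R = 248.14, so r ≈ 15.752.
Law of cosines again: cos T = (r² + s² − t²)/(2·r·s) ≈ 0.42957, so ∠T ≈ 64.56°.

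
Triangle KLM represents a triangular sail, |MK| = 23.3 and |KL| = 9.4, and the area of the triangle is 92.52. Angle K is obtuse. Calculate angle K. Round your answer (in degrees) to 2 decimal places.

∠K ≈ 122.34°

From area = ½·|MK|·|KL|·sin K, we get sin K = 2·area/(|MK|·|KL|) ≈ 0.84485.
Taking the obtuse solution, ∠K ≈ 122.34°.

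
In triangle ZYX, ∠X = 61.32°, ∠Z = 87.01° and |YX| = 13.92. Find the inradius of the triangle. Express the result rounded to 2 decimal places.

The third angle is ∠Y = 180° − ∠X − ∠Z = 31.67°.
Law of sines: |XZ| = |YX|·sin Y/sin Z ≈ 7.3183.
Law of sines: |ZY| = |YX|·sin X/sin Z ≈ 12.229.
Area = ½·|YX|·|XZ|·sin X ≈ 44.686.
Semiperimeter s = (13.92+7.3183+12.229)/2 = 16.734.
Inradius = area/s = 44.686/16.734 ≈ 2.6705.

r ≈ 2.67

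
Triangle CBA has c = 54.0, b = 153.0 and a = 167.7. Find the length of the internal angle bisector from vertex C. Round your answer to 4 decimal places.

By the law of cosines, cos C = (b² + a² − c²) / (2·b·a) ≈ 0.94739, so ∠C ≈ 0.326 rad.
The bisector from C has length 2·b·a·cos(∠C/2)/(b+a) ≈ 157.89.

t_C ≈ 157.8944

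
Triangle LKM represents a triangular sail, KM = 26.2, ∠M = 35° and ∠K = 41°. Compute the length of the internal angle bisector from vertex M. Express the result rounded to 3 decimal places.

t_M ≈ 20.159

The third angle is ∠L = 180° − ∠K − ∠M = 104.00°.
Law of sines: ML = KM·sin K/sin L ≈ 17.715.
Law of sines: LK = KM·sin M/sin L ≈ 15.488.
The bisector from M has length 2·KM·ML·cos(∠M/2)/(KM+ML) ≈ 20.159.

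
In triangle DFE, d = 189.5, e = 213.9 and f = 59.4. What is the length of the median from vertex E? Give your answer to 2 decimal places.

91.00

Median from E: ½√(2·d² + 2·f² − e²) ≈ 91.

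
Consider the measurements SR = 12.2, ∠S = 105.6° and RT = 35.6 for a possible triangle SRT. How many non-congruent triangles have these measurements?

1

SR·sin S = 12.2·sin(105.6°) ≈ 11.75.
Since ∠S is not acute, a triangle exists only if RT > SR; here RT > SR, so there is exactly one triangle.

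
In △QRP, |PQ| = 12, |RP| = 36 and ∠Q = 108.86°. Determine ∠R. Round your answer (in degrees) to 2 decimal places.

∠R ≈ 18.39°

Law of sines: sin R = |PQ|·sin Q/|RP| ≈ 0.31544.
Since |RP| ≥ |PQ|, only the acute value applies: ∠R ≈ 18.39°.
Then ∠P = 180° − ∠Q − ∠R ≈ 52.75°.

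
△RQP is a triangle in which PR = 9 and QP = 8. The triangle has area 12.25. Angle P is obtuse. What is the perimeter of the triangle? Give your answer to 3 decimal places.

From area = ½·QP·PR·sin P, we get sin P = 2·area/(QP·PR) ≈ 0.34028.
Taking the obtuse solution, ∠P ≈ 160.11°.
Law of cosines then gives RQ ≈ 16.745.
Perimeter = 8 + 9 + 16.745 = 33.745.

perimeter ≈ 33.745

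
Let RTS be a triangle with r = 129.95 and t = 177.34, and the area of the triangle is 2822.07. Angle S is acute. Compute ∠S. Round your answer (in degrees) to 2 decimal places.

From area = ½·r·t·sin S, we get sin S = 2·area/(r·t) ≈ 0.24491.
Taking the acute solution, ∠S ≈ 14.18°.

∠S ≈ 14.18°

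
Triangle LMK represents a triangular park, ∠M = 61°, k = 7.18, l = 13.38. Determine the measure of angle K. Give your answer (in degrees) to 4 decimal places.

32.3902

By the law of cosines, m² = k² + l² − 2·k·l·cos M = 137.43, so m ≈ 11.723.
Law of cosines again: cos K = (l² + m² − k²)/(2·l·m) ≈ 0.84442, so ∠K ≈ 32.39°.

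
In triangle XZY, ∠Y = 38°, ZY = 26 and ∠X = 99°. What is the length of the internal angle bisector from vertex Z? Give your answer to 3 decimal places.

The third angle is ∠Z = 180° − ∠Y − ∠X = 43.00°.
Law of sines: YX = ZY·sin Z/sin X ≈ 17.953.
Law of sines: XZ = ZY·sin Y/sin X ≈ 16.207.
The bisector from Z has length 2·XZ·ZY·cos(∠Z/2)/(XZ+ZY) ≈ 18.578.

18.578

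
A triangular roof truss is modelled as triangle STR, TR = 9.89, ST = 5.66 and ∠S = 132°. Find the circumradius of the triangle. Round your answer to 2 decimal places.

6.65

Law of sines: sin R = ST·sin S/TR ≈ 0.42530.
Since TR ≥ ST, only the acute value applies: ∠R ≈ 25.17°.
Then ∠T = 180° − ∠S − ∠R ≈ 22.83°.
Law of sines gives RS = TR·sin T/sin S ≈ 5.1637.
Circumradius = TR/(2 sin S) ≈ 6.6542.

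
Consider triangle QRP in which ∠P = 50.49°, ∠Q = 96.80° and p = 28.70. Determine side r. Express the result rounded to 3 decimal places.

20.102

The third angle is ∠R = 180° − ∠P − ∠Q = 32.71°.
Law of sines: r = p·sin R/sin P ≈ 20.102.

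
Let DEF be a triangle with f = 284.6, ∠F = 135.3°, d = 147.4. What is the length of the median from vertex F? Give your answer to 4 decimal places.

m_F ≈ 58.8000

Law of sines: sin D = d·sin F/f ≈ 0.36430.
Since f ≥ d, only the acute value applies: ∠D ≈ 21.36°.
Then ∠E = 180° − ∠F − ∠D ≈ 23.34°.
Law of sines gives e = f·sin E/sin F ≈ 160.27.
Median from F: ½√(2·d² + 2·e² − f²) ≈ 58.8.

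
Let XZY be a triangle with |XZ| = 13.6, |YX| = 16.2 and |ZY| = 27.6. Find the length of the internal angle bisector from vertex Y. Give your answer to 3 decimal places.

20.100

By the law of cosines, cos Y = (|ZY|² + |YX|² − |XZ|²) / (2·|ZY|·|YX|) ≈ 0.93850, so ∠Y ≈ 0.3526 rad.
The bisector from Y has length 2·|ZY|·|YX|·cos(∠Y/2)/(|ZY|+|YX|) ≈ 20.1.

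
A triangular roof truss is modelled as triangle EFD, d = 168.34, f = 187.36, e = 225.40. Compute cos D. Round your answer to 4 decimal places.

0.6816

By the law of cosines, cos D = (e² + f² − d²) / (2·e·f) ≈ 0.68162, so ∠D ≈ 47.03°.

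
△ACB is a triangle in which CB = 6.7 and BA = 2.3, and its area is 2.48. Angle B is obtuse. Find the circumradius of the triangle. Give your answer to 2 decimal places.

From area = ½·CB·BA·sin B, we get sin B = 2·area/(CB·BA) ≈ 0.32187.
Taking the obtuse solution, ∠B ≈ 161.22°.
Law of cosines then gives AC ≈ 8.9084.
Circumradius = AC/(2 sin B) ≈ 13.839.

13.84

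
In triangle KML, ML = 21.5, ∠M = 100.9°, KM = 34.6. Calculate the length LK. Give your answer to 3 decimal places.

44.054

By the law of cosines, LK² = KM² + ML² − 2·KM·ML·cos M = 1940.7, so LK ≈ 44.054.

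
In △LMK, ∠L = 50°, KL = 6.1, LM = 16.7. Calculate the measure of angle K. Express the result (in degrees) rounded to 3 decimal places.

∠K ≈ 109.914°

By the law of cosines, MK² = KL² + LM² − 2·KL·LM·cos L = 185.14, so MK ≈ 13.607.
Law of cosines again: cos K = (MK² + KL² − LM²)/(2·MK·KL) ≈ -0.34061, so ∠K ≈ 109.91°.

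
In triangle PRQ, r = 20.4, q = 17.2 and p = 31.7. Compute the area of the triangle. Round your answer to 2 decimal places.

Semiperimeter s = (31.7 + 20.4 + 17.2)/2 = 34.65.
Heron's formula: area = √(34.65·2.95·14.25·17.45) ≈ 159.43.

159.43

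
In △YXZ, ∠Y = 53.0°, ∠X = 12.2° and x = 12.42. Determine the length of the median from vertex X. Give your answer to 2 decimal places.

The third angle is ∠Z = 180° − ∠Y − ∠X = 114.80°.
Law of sines: y = x·sin Y/sin X ≈ 46.937.
Law of sines: z = x·sin Z/sin X ≈ 53.352.
Median from X: ½√(2·z² + 2·y² − x²) ≈ 49.862.

49.86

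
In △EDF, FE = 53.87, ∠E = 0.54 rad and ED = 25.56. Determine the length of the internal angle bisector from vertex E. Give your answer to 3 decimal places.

t_E ≈ 33.414

By the law of cosines, DF² = FE² + ED² − 2·FE·ED·cos E = 1193.3, so DF ≈ 34.544.
The bisector from E has length 2·FE·ED·cos(∠E/2)/(FE+ED) ≈ 33.414.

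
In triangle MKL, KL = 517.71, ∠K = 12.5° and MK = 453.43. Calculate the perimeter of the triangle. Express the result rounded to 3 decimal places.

By the law of cosines, LM² = MK² + KL² − 2·MK·KL·cos K = 15261, so LM ≈ 123.53.
Semiperimeter s = (517.71+123.53+453.43)/2 = 547.34.
Perimeter = 517.71 + 123.53 + 453.43 = 1094.7.

1094.674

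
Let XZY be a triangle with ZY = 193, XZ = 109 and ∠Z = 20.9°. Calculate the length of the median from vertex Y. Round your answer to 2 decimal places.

By the law of cosines, YX² = XZ² + ZY² − 2·XZ·ZY·cos Z = 9824.3, so YX ≈ 99.118.
Median from Y: ½√(2·ZY² + 2·YX² − XZ²) ≈ 143.41.

m_Y ≈ 143.41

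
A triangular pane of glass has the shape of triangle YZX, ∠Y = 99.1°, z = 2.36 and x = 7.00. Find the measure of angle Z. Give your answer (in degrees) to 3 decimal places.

By the law of cosines, y² = z² + x² − 2·z·x·cos Y = 59.795, so y ≈ 7.7327.
Law of cosines again: cos Z = (x² + y² − z²)/(2·x·y) ≈ 0.95351, so ∠Z ≈ 17.54°.

17.539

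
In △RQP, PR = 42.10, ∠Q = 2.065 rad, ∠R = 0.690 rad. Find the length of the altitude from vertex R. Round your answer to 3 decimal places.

h_R ≈ 15.873

The third angle is ∠P = π − ∠R − ∠Q = 0.387 rad.
Law of sines: QP = PR·sin R/sin Q ≈ 30.441.
Law of sines: RQ = PR·sin P/sin Q ≈ 18.031.
Area = ½·PR·QP·sin P ≈ 241.59.
The altitude from R has length 2·area/QP ≈ 15.873.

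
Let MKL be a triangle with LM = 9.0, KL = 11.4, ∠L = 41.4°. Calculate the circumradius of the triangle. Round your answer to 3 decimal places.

By the law of cosines, MK² = KL² + LM² − 2·KL·LM·cos L = 57.037, so MK ≈ 7.5523.
Area = ½·KL·LM·sin L ≈ 33.925.
Circumradius = MK/(2 sin L) ≈ 5.7101.

5.710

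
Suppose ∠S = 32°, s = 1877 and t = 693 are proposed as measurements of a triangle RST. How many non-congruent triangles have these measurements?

t·sin S = 693·sin(32°) ≈ 367.2.
Since s ≥ t, exactly one triangle exists.

1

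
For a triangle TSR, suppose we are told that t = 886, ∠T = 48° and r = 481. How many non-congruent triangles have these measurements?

1

r·sin T = 481·sin(48°) ≈ 357.5.
Since t ≥ r, exactly one triangle exists.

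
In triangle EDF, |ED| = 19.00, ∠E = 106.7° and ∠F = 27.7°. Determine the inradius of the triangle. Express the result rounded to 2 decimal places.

The third angle is ∠D = 180° − ∠F − ∠E = 45.60°.
Law of sines: |DF| = |ED|·sin E/sin F ≈ 39.15.
Law of sines: |FE| = |ED|·sin D/sin F ≈ 29.203.
Area = ½·|ED|·|DF|·sin D ≈ 265.73.
Semiperimeter s = (39.15+29.203+19)/2 = 43.677.
Inradius = area/s = 265.73/43.677 ≈ 6.084.

6.08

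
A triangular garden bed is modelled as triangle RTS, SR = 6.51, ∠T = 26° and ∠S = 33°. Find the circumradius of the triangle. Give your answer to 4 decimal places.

The third angle is ∠R = 180° − ∠T − ∠S = 121.00°.
Law of sines: TS = SR·sin R/sin T ≈ 12.729.
Law of sines: RT = SR·sin S/sin T ≈ 8.0881.
Circumradius = SR/(2 sin T) ≈ 7.4252.

7.4252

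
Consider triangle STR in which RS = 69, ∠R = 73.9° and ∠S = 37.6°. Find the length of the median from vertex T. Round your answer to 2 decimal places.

The third angle is ∠T = 180° − ∠R − ∠S = 68.50°.
Law of sines: TR = RS·sin S/sin T ≈ 45.249.
Law of sines: ST = RS·sin R/sin T ≈ 71.252.
Median from T: ½√(2·ST² + 2·TR² − RS²) ≈ 48.702.

m_T ≈ 48.70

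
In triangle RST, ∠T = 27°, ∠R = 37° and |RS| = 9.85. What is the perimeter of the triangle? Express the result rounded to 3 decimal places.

perimeter ≈ 42.408

The third angle is ∠S = 180° − ∠T − ∠R = 116.00°.
Law of sines: |ST| = |RS|·sin R/sin T ≈ 13.057.
Law of sines: |TR| = |RS|·sin S/sin T ≈ 19.501.
Semiperimeter s = (13.057+19.501+9.85)/2 = 21.204.
Perimeter = 13.057 + 19.501 + 9.85 = 42.408.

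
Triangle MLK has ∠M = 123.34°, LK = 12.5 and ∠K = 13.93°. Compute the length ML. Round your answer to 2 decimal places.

The third angle is ∠L = 180° − ∠K − ∠M = 42.73°.
Law of sines: ML = LK·sin K/sin M ≈ 3.602.

3.60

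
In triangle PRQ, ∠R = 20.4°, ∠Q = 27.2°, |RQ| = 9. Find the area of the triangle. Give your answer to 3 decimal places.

area ≈ 8.738

The third angle is ∠P = 180° − ∠R − ∠Q = 132.40°.
Law of sines: |QP| = |RQ|·sin R/sin P ≈ 4.2483.
Law of sines: |PR| = |RQ|·sin Q/sin P ≈ 5.5709.
Area = ½·|RQ|·|QP|·sin Q ≈ 8.7384.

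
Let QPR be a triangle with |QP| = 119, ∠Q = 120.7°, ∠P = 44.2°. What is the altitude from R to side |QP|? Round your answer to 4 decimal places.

The third angle is ∠R = 180° − ∠Q − ∠P = 15.10°.
Law of sines: |PR| = |QP|·sin Q/sin R ≈ 392.79.
Law of sines: |RQ| = |QP|·sin P/sin R ≈ 318.47.
Area = ½·|QP|·|PR|·sin P ≈ 16293.
The altitude from R has length 2·area/|QP| ≈ 273.84.

h_R ≈ 273.8364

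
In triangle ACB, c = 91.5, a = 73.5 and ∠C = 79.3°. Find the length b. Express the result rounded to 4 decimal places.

69.8268

Law of sines: sin A = a·sin C/c ≈ 0.78931.
Since c ≥ a, only the acute value applies: ∠A ≈ 52.12°.
Then ∠B = 180° − ∠C − ∠A ≈ 48.58°.
Law of sines gives b = c·sin B/sin C ≈ 69.827.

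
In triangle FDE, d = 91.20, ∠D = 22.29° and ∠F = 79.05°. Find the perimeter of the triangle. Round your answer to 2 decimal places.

The third angle is ∠E = 180° − ∠F − ∠D = 78.66°.
Law of sines: f = d·sin F/sin D ≈ 236.07.
Law of sines: e = d·sin E/sin D ≈ 235.75.
Semiperimeter s = (236.07+91.2+235.75)/2 = 281.51.
Perimeter = 236.07 + 91.2 + 235.75 = 563.02.

perimeter ≈ 563.02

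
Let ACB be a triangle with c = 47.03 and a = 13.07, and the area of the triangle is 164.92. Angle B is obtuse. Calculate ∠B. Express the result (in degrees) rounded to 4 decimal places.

From area = ½·a·c·sin B, we get sin B = 2·area/(a·c) ≈ 0.53660.
Taking the obtuse solution, ∠B ≈ 147.55°.

∠B ≈ 147.5473°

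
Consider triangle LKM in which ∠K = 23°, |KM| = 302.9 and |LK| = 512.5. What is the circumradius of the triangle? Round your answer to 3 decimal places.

R ≈ 335.194

By the law of cosines, |ML|² = |LK|² + |KM|² − 2·|LK|·|KM|·cos K = 68613, so |ML| ≈ 261.94.
Area = ½·|LK|·|KM|·sin K ≈ 30328.
Circumradius = |ML|/(2 sin K) ≈ 335.19.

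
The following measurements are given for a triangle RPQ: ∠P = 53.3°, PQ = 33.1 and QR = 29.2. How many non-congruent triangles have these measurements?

PQ·sin P = 33.1·sin(53.3°) ≈ 26.54.
Since PQ sin P < QR < PQ (26.54 < 29.2 < 33.1), two triangles exist.

2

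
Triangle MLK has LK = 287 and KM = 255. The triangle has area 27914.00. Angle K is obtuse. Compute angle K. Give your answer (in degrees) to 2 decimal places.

∠K ≈ 130.29°

From area = ½·LK·KM·sin K, we get sin K = 2·area/(LK·KM) ≈ 0.76283.
Taking the obtuse solution, ∠K ≈ 130.29°.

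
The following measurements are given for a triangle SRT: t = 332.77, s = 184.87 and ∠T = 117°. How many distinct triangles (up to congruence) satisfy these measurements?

s·sin T = 184.87·sin(117°) ≈ 164.7.
Since ∠T is not acute, a triangle exists only if t > s; here t > s, so there is exactly one triangle.

1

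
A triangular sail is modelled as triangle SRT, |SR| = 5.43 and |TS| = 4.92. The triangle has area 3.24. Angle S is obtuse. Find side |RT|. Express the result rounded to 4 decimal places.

10.2726

From area = ½·|TS|·|SR|·sin S, we get sin S = 2·area/(|TS|·|SR|) ≈ 0.24255.
Taking the obtuse solution, ∠S ≈ 2.897 rad.
Law of cosines then gives |RT| ≈ 10.273.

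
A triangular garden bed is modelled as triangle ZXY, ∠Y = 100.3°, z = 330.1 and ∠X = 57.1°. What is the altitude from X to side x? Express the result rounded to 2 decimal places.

h_X ≈ 324.78

The third angle is ∠Z = 180° − ∠X − ∠Y = 22.60°.
Law of sines: x = z·sin X/sin Z ≈ 721.21.
Law of sines: y = z·sin Y/sin Z ≈ 845.13.
Area = ½·z·x·sin Y ≈ 1.1712e+05.
The altitude from X has length 2·area/x ≈ 324.78.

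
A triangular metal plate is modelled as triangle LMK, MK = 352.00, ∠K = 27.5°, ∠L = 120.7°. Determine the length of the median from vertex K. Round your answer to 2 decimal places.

m_K ≈ 276.20

The third angle is ∠M = 180° − ∠K − ∠L = 31.80°.
Law of sines: KL = MK·sin M/sin L ≈ 215.72.
Law of sines: LM = MK·sin K/sin L ≈ 189.03.
Median from K: ½√(2·MK² + 2·KL² − LM²) ≈ 276.2.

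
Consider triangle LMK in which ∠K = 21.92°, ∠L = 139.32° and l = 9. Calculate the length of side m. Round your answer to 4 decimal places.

The third angle is ∠M = 180° − ∠K − ∠L = 18.76°.
Law of sines: m = l·sin M/sin L ≈ 4.4405.

4.4405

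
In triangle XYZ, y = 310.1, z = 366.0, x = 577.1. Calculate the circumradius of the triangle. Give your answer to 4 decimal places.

By the law of cosines, cos X = (y² + z² − x²) / (2·y·z) ≈ -0.45343, so ∠X ≈ 116.96°.
Circumradius = x/(2 sin X) ≈ 323.74.

323.7443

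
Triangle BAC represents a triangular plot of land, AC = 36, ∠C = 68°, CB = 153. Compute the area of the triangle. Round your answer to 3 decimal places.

area ≈ 2553.464

Area = ½·AC·CB·sin C ≈ 2553.5.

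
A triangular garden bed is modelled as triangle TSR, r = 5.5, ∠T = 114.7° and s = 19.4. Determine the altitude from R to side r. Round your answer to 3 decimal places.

By the law of cosines, t² = s² + r² − 2·s·r·cos T = 495.78, so t ≈ 22.266.
Area = ½·s·r·sin T ≈ 48.469.
The altitude from R has length 2·area/r ≈ 17.625.

17.625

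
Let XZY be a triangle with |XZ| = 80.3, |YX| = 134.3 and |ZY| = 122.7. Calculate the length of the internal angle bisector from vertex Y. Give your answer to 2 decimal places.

t_Y ≈ 121.94

By the law of cosines, cos Y = (|ZY|² + |YX|² − |XZ|²) / (2·|ZY|·|YX|) ≈ 0.80843, so ∠Y ≈ 36.06°.
The bisector from Y has length 2·|ZY|·|YX|·cos(∠Y/2)/(|ZY|+|YX|) ≈ 121.94.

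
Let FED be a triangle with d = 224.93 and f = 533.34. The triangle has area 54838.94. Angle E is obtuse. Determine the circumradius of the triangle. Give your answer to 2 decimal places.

From area = ½·d·f·sin E, we get sin E = 2·area/(d·f) ≈ 0.91426.
Taking the obtuse solution, ∠E ≈ 113.90°.
Law of cosines then gives e ≈ 657.46.
Circumradius = e/(2 sin E) ≈ 359.56.

359.56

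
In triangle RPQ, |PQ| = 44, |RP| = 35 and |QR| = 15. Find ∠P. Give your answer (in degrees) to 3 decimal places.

By the law of cosines, cos P = (|RP|² + |PQ|² − |QR|²) / (2·|RP|·|PQ|) ≈ 0.95325, so ∠P ≈ 17.59°.

17.589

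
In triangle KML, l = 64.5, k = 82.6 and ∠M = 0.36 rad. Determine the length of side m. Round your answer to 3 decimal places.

By the law of cosines, m² = l² + k² − 2·l·k·cos M = 1010.7, so m ≈ 31.791.

31.791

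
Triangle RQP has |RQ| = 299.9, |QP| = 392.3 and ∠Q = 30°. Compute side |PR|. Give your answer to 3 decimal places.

By the law of cosines, |PR|² = |RQ|² + |QP|² − 2·|RQ|·|QP|·cos Q = 40062, so |PR| ≈ 200.16.

200.155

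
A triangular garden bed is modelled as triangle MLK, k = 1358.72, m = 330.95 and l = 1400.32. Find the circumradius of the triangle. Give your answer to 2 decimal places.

R ≈ 700.17

By the law of cosines, cos M = (l² + k² − m²) / (2·l·k) ≈ 0.97167, so ∠M ≈ 13.67°.
Circumradius = m/(2 sin M) ≈ 700.17.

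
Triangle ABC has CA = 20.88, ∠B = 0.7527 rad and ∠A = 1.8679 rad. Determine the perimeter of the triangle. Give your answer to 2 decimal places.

The third angle is ∠C = π − ∠A − ∠B = 0.5210 rad.
Law of sines: BC = CA·sin A/sin B ≈ 29.205.
Law of sines: AB = CA·sin C/sin B ≈ 15.203.
Semiperimeter s = (29.205+20.88+15.203)/2 = 32.644.
Perimeter = 29.205 + 20.88 + 15.203 = 65.288.

65.29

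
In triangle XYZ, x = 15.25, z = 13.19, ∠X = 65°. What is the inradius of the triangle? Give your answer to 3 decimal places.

r ≈ 4.136

Law of sines: sin Z = z·sin X/x ≈ 0.78388.
Since x ≥ z, only the acute value applies: ∠Z ≈ 51.62°.
Then ∠Y = 180° − ∠X − ∠Z ≈ 63.38°.
Law of sines gives y = x·sin Y/sin X ≈ 15.043.
Area = ½·x·z·sin Y ≈ 89.915.
Semiperimeter s = (15.25+15.043+13.19)/2 = 21.742.
Inradius = area/s = 89.915/21.742 ≈ 4.1356.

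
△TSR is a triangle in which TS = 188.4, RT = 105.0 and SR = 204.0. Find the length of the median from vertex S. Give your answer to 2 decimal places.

m_S ≈ 189.21

Median from S: ½√(2·TS² + 2·SR² − RT²) ≈ 189.21.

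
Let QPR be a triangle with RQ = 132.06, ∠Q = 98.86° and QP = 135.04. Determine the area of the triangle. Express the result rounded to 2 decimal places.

Area = ½·RQ·QP·sin Q ≈ 8810.3.

area ≈ 8810.29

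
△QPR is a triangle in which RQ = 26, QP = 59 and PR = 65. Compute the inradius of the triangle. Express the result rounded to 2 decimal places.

Semiperimeter s = (65 + 26 + 59)/2 = 75.
Heron's formula: area = √(75·10·49·16) ≈ 766.81.
Inradius = area/s = 766.81/75 ≈ 10.224.

10.22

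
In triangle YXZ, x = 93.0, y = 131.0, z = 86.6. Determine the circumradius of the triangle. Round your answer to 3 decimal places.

By the law of cosines, cos Y = (x² + z² − y²) / (2·x·z) ≈ -0.06285, so ∠Y ≈ 1.634 rad.
Circumradius = y/(2 sin Y) ≈ 65.63.

R ≈ 65.630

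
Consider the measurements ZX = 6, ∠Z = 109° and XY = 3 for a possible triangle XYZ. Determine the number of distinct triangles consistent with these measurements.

0

ZX·sin Z = 6·sin(109°) ≈ 5.673.
Since ∠Z is not acute, a triangle exists only if XY > ZX; here XY ≤ ZX, so there is no triangle.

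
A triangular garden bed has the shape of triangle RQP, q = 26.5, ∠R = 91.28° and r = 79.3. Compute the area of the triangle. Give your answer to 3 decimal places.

Law of sines: sin Q = q·sin R/r ≈ 0.33409.
Since r ≥ q, only the acute value applies: ∠Q ≈ 19.52°.
Then ∠P = 180° − ∠R − ∠Q ≈ 69.20°.
Law of sines gives p = r·sin P/sin R ≈ 74.152.
Area = ½·r·q·sin P ≈ 982.26.

982.263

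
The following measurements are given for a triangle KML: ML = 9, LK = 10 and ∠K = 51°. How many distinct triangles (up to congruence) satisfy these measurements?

LK·sin K = 10·sin(51°) ≈ 7.771.
Since LK sin K < ML < LK (7.771 < 9 < 10), two triangles exist.

2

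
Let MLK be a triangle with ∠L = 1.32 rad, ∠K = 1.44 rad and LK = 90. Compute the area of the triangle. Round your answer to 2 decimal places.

The third angle is ∠M = π − ∠L − ∠K = 0.382 rad.
Law of sines: KM = LK·sin L/sin M ≈ 234.12.
Law of sines: ML = LK·sin K/sin M ≈ 239.61.
Area = ½·LK·KM·sin K ≈ 10445.

10445.21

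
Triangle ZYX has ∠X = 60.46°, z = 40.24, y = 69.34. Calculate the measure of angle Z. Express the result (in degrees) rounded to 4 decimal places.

By the law of cosines, x² = z² + y² − 2·z·y·cos X = 3675.9, so x ≈ 60.63.
Law of cosines again: cos Z = (y² + x² − z²)/(2·y·x) ≈ 0.81644, so ∠Z ≈ 35.27°.

35.2699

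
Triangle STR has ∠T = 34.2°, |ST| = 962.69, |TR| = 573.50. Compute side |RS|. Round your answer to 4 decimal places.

By the law of cosines, |RS|² = |ST|² + |TR|² − 2·|ST|·|TR|·cos T = 3.4241e+05, so |RS| ≈ 585.16.

585.1559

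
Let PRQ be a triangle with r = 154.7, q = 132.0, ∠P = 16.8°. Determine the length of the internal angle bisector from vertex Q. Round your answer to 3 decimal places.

By the law of cosines, p² = r² + q² − 2·r·q·cos P = 2258.4, so p ≈ 47.523.
Law of cosines again: cos Q = (p² + r² − q²)/(2·p·r) ≈ 0.59622, so ∠Q ≈ 53.40°.
The bisector from Q has length 2·p·r·cos(∠Q/2)/(p+r) ≈ 64.956.

t_Q ≈ 64.956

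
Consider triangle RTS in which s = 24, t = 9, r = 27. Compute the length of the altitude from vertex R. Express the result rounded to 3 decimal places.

7.888

Semiperimeter p = (27 + 9 + 24)/2 = 30.
Heron's formula: area = √(30·3·21·6) ≈ 106.49.
The altitude from R has length 2·area/r ≈ 7.8881.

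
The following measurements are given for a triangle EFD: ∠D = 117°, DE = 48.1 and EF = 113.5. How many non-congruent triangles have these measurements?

1

DE·sin D = 48.1·sin(117°) ≈ 42.86.
Since ∠D is not acute, a triangle exists only if EF > DE; here EF > DE, so there is exactly one triangle.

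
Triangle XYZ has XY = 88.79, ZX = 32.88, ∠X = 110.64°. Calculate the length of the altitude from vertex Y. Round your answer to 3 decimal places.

By the law of cosines, YZ² = ZX² + XY² − 2·ZX·XY·cos X = 11023, so YZ ≈ 104.99.
Area = ½·ZX·XY·sin X ≈ 1366.
The altitude from Y has length 2·area/ZX ≈ 83.091.

83.091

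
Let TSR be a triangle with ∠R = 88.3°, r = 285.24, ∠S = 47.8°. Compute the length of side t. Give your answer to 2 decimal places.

The third angle is ∠T = 180° − ∠S − ∠R = 43.90°.
Law of sines: t = r·sin T/sin R ≈ 197.87.

197.87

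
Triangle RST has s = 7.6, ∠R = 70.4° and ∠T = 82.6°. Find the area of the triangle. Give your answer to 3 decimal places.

59.429

The third angle is ∠S = 180° − ∠T − ∠R = 27.00°.
Law of sines: r = s·sin R/sin S ≈ 15.77.
Law of sines: t = s·sin T/sin S ≈ 16.601.
Area = ½·s·r·sin T ≈ 59.429.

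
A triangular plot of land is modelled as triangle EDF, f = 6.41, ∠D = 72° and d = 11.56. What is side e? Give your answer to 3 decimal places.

11.803

Law of sines: sin F = f·sin D/d ≈ 0.52736.
Since d ≥ f, only the acute value applies: ∠F ≈ 31.83°.
Then ∠E = 180° − ∠D − ∠F ≈ 76.17°.
Law of sines gives e = d·sin E/sin D ≈ 11.803.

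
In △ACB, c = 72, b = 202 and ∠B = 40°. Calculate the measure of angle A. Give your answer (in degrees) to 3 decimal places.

Law of sines: sin C = c·sin B/b ≈ 0.22911.
Since b ≥ c, only the acute value applies: ∠C ≈ 13.24°.
Then ∠A = 180° − ∠B − ∠C ≈ 126.76°.

126.755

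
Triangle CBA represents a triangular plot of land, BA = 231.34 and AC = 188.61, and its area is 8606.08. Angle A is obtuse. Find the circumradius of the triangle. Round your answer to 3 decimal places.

R ≈ 521.500

From area = ½·BA·AC·sin A, we get sin A = 2·area/(BA·AC) ≈ 0.39448.
Taking the obtuse solution, ∠A ≈ 156.77°.
Law of cosines then gives CB ≈ 411.44.
Circumradius = CB/(2 sin A) ≈ 521.5.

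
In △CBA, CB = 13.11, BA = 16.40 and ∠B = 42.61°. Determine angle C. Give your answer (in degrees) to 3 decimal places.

By the law of cosines, AC² = CB² + BA² − 2·CB·BA·cos B = 124.36, so AC ≈ 11.151.
Law of cosines again: cos C = (AC² + CB² − BA²)/(2·AC·CB) ≈ 0.09326, so ∠C ≈ 84.65°.

84.649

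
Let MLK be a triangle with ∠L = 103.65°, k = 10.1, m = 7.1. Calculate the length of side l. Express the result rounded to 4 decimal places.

13.6479

By the law of cosines, l² = k² + m² − 2·k·m·cos L = 186.27, so l ≈ 13.648.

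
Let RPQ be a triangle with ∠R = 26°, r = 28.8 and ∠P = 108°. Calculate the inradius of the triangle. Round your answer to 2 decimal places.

9.34

The third angle is ∠Q = 180° − ∠R − ∠P = 46.00°.
Law of sines: p = r·sin P/sin R ≈ 62.482.
Law of sines: q = r·sin Q/sin R ≈ 47.259.
Area = ½·r·p·sin Q ≈ 647.22.
Semiperimeter s = (28.8+62.482+47.259)/2 = 69.271.
Inradius = area/s = 647.22/69.271 ≈ 9.3434.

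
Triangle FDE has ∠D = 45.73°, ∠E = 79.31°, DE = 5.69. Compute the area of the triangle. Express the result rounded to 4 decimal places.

area ≈ 13.9119

The third angle is ∠F = 180° − ∠D − ∠E = 54.96°.
Law of sines: EF = DE·sin D/sin F ≈ 4.9763.
Law of sines: FD = DE·sin E/sin F ≈ 6.829.
Area = ½·DE·EF·sin E ≈ 13.912.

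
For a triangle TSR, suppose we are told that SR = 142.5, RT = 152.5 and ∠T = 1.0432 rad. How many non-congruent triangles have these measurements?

RT·sin T = 152.5·sin(1.0432 rad) ≈ 131.8.
Since RT sin T < SR < RT (131.8 < 142.5 < 152.5), two triangles exist.

2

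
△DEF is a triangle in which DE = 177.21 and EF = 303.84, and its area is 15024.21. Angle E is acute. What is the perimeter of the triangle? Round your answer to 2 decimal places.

666.43

From area = ½·DE·EF·sin E, we get sin E = 2·area/(DE·EF) ≈ 0.55807.
Taking the acute solution, ∠E ≈ 33.92°.
Law of cosines then gives FD ≈ 185.38.
Perimeter = 303.84 + 185.38 + 177.21 = 666.43.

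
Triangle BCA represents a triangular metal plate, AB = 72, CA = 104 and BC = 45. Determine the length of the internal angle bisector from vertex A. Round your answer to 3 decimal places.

83.657

By the law of cosines, cos A = (CA² + AB² − BC²) / (2·CA·AB) ≈ 0.93316, so ∠A ≈ 21.07°.
The bisector from A has length 2·CA·AB·cos(∠A/2)/(CA+AB) ≈ 83.657.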